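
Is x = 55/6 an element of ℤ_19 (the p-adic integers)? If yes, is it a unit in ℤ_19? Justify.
x ∈ ℤ_19^× (unit); v_19(x) = 0

ℤ_19 = {x ∈ ℚ_19 : v_19(x) ≥ 0} and ℤ_19^× = {x ∈ ℤ_19 : v_19(x) = 0}. Here v_19(55/6) = v_19(num) − v_19(den) = 0; compare against these criteria.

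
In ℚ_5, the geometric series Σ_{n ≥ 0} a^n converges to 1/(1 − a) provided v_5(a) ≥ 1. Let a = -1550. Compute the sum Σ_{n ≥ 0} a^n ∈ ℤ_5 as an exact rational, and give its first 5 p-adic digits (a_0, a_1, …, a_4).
Σ a^n = 1/(1 − a) = 1/1551;  first 5 digits = (1, 0, 3, 2, 1)

v_5(a) = 2 ≥ 1, so the series converges in ℤ_5 to 1/(1 − a) = 1/(1 − (-1550)) = 1/1551. Expand this rational in ℤ_5: compute digits iteratively via d_i = x_i mod 5, x_{i+1} = (x_i − d_i)/5. The first 5 digits are (1, 0, 3, 2, 1).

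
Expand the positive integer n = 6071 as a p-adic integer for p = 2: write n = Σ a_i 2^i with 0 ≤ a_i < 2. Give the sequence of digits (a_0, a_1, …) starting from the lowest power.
(a_0, a_1, …) = (1, 1, 1, 0, 1, 1, 0, 1, 1, 1, 1, 0, 1)

Repeated division by 2 gives the digits low-to-high: 6071 = 1 + 1·2^1 + 1·2^2 + 1·2^4 + 1·2^5 + 1·2^7 + 1·2^8 + 1·2^9 + 1·2^10 + 1·2^12. Digit sequence: (1, 1, 1, 0, 1, 1, 0, 1, 1, 1, 1, 0, 1).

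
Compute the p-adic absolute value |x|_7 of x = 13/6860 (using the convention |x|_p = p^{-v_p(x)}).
|13/6860|_7 = 343

Step 1 — compute v_7(x) by factoring powers of 7 out of the numerator and denominator: v_7(13/6860) = -3. Step 2 — apply |x|_p = p^{-v_p(x)} = 7^{3} = 343.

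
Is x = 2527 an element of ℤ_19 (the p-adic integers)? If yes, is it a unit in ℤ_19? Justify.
x ∈ ℤ_19 but not a unit; v_19(x) = 2 > 0

ℤ_19 = {x ∈ ℚ_19 : v_19(x) ≥ 0} and ℤ_19^× = {x ∈ ℤ_19 : v_19(x) = 0}. Here v_19(2527) = v_19(num) − v_19(den) = 2; compare against these criteria.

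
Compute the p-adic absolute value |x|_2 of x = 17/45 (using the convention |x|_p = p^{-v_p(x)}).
|17/45|_2 = 1

Step 1 — compute v_2(x) by factoring powers of 2 out of the numerator and denominator: v_2(17/45) = 0. Step 2 — apply |x|_p = p^{-v_p(x)} = 2^{0} = 1.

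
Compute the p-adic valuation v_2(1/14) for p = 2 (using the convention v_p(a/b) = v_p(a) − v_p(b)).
v_2(1/14) = -1

Factor powers of 2 from the numerator and denominator of the reduced fraction: 1 = 2^0 · 1 and 14 = 2^1 · 7. Apply v_p(a/b) = v_p(a) − v_p(b): v_2(1/14) = 0 − 1 = -1.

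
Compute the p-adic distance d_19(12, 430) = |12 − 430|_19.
d_19(12, 430) = 1/19

Step 1 — x − y = 12 − 430 = -418. Step 2 — v_19(-418) = 1 (factor: -418 = −(19^1 · 22); the sign does not affect v_p). Step 3 — |x − y|_19 = 19^{-1} = 1/19.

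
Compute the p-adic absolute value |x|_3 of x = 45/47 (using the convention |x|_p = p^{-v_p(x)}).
|45/47|_3 = 1/9

Step 1 — compute v_3(x) by factoring powers of 3 out of the numerator and denominator: v_3(45/47) = 2. Step 2 — apply |x|_p = p^{-v_p(x)} = 3^{-2} = 1/9.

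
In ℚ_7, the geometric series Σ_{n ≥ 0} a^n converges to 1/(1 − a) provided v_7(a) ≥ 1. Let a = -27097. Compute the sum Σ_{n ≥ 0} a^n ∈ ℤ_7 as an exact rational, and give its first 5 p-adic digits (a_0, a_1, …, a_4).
Σ a^n = 1/(1 − a) = 1/27098;  first 5 digits = (1, 0, 0, 5, 2)

v_7(a) = 3 ≥ 1, so the series converges in ℤ_7 to 1/(1 − a) = 1/(1 − (-27097)) = 1/27098. Expand this rational in ℤ_7: compute digits iteratively via d_i = x_i mod 7, x_{i+1} = (x_i − d_i)/7. The first 5 digits are (1, 0, 0, 5, 2).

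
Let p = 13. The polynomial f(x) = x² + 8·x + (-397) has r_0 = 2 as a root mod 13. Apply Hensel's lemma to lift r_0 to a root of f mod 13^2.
r_1 = 132 (mod 169)

Hensel: r_{i+1} = r_i − f(r_i)·(f′(r_i))^{-1} mod 13^{i+2}, f′(x) = 2x + 8. Iterate:
  r_0 = 2 (mod 13)
  r_1 = 132 (mod 169)
Final: r = 132 satisfies f(r) ≡ 0 mod 13^2.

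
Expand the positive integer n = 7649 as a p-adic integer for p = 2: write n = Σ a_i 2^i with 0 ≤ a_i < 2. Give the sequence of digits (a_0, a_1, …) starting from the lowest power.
(a_0, a_1, …) = (1, 0, 0, 0, 0, 1, 1, 1, 1, 0, 1, 1, 1)

Repeated division by 2 gives the digits low-to-high: 7649 = 1 + 1·2^5 + 1·2^6 + 1·2^7 + 1·2^8 + 1·2^10 + 1·2^11 + 1·2^12. Digit sequence: (1, 0, 0, 0, 0, 1, 1, 1, 1, 0, 1, 1, 1).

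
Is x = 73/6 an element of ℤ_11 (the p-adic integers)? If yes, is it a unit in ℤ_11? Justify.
x ∈ ℤ_11^× (unit); v_11(x) = 0

ℤ_11 = {x ∈ ℚ_11 : v_11(x) ≥ 0} and ℤ_11^× = {x ∈ ℤ_11 : v_11(x) = 0}. Here v_11(73/6) = v_11(num) − v_11(den) = 0; compare against these criteria.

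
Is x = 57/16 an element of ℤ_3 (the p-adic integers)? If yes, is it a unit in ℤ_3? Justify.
x ∈ ℤ_3 but not a unit; v_3(x) = 1 > 0

ℤ_3 = {x ∈ ℚ_3 : v_3(x) ≥ 0} and ℤ_3^× = {x ∈ ℤ_3 : v_3(x) = 0}. Here v_3(57/16) = v_3(num) − v_3(den) = 1; compare against these criteria.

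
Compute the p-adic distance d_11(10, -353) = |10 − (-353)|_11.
d_11(10, -353) = 1/121

Step 1 — x − y = 10 − (-353) = 363. Step 2 — v_11(363) = 2 (factor: 363 = (11^2 · 3); the sign does not affect v_p). Step 3 — |x − y|_11 = 11^{-2} = 1/121.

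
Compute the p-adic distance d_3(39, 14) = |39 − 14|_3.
d_3(39, 14) = 1

Step 1 — x − y = 39 − 14 = 25. Step 2 — v_3(25) = 0 (factor: 25 = (3^0 · 25); the sign does not affect v_p). Step 3 — |x − y|_3 = 3^{0} = 1.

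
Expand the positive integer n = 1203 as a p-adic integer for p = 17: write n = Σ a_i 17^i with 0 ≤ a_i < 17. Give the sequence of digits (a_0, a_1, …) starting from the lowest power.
(a_0, a_1, …) = (13, 2, 4)

Repeated division by 17 gives the digits low-to-high: 1203 = 13 + 2·17^1 + 4·17^2. Digit sequence: (13, 2, 4).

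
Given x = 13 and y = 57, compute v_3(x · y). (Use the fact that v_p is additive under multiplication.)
v_3(741) = 1

v_p(x) = 0 (factor: 13 = 3^0 · 13); v_p(y) = 1 (factor: 57 = 3^1 · 19). Additivity: v_p(xy) = v_p(x) + v_p(y) = 0 + 1 = 1. (Direct check: xy = 741 = 3^1 · (247).)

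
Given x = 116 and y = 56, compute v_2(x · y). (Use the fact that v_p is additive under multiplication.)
v_2(6496) = 5

v_p(x) = 2 (factor: 116 = 2^2 · 29); v_p(y) = 3 (factor: 56 = 2^3 · 7). Additivity: v_p(xy) = v_p(x) + v_p(y) = 2 + 3 = 5. (Direct check: xy = 6496 = 2^5 · (203).)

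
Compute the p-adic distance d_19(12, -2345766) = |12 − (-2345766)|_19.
d_19(12, -2345766) = 1/130321

Step 1 — x − y = 12 − (-2345766) = 2345778. Step 2 — v_19(2345778) = 4 (factor: 2345778 = (19^4 · 18); the sign does not affect v_p). Step 3 — |x − y|_19 = 19^{-4} = 1/130321.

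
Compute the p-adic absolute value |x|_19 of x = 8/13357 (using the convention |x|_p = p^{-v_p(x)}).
|8/13357|_19 = 361

Step 1 — compute v_19(x) by factoring powers of 19 out of the numerator and denominator: v_19(8/13357) = -2. Step 2 — apply |x|_p = p^{-v_p(x)} = 19^{2} = 361.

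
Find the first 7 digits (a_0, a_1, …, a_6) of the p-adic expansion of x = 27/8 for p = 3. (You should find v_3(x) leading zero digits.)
(a_0, …, a_6) = (0, 0, 0, 2, 2, 1, 2)

v_3(27/8) = 3, so a_0 = ... = a_2 = 0. Factor out: x = 3^3 · u with u = 1/8 a unit in ℤ_3. Expand u iteratively via a_{v+i} = u_i mod 3, u_{i+1} = (u_i − a_{v+i})/3:
  u_0 = 1/8;  a_3 = 2;  u_1 = (u_0 − 2)/3 = -5/8
  u_1 = -5/8;  a_4 = 2;  u_2 = (u_1 − 2)/3 = -7/8
  u_2 = -7/8;  a_5 = 1;  u_3 = (u_2 − 1)/3 = -5/8
  u_3 = -5/8;  a_6 = 2;  u_4 = (u_3 − 2)/3 = -7/8
Digits: (0, 0, 0, 2, 2, 1, 2).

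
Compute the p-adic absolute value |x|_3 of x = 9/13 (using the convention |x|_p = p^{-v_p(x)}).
|9/13|_3 = 1/9

Step 1 — compute v_3(x) by factoring powers of 3 out of the numerator and denominator: v_3(9/13) = 2. Step 2 — apply |x|_p = p^{-v_p(x)} = 3^{-2} = 1/9.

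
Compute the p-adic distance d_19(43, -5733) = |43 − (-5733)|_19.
d_19(43, -5733) = 1/361

Step 1 — x − y = 43 − (-5733) = 5776. Step 2 — v_19(5776) = 2 (factor: 5776 = (19^2 · 16); the sign does not affect v_p). Step 3 — |x − y|_19 = 19^{-2} = 1/361.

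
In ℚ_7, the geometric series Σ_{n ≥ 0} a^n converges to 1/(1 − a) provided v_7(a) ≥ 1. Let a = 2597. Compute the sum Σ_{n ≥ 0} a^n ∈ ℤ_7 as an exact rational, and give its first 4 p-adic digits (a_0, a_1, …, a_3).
Σ a^n = 1/(1 − a) = -1/2596;  first 4 digits = (1, 0, 4, 0)

v_7(a) = 2 ≥ 1, so the series converges in ℤ_7 to 1/(1 − a) = 1/(1 − 2597) = -1/2596. Expand this rational in ℤ_7: compute digits iteratively via d_i = x_i mod 7, x_{i+1} = (x_i − d_i)/7. The first 4 digits are (1, 0, 4, 0).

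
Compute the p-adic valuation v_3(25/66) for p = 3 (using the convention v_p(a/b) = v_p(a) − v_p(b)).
v_3(25/66) = -1

Factor powers of 3 from the numerator and denominator of the reduced fraction: 25 = 3^0 · 25 and 66 = 3^1 · 22. Apply v_p(a/b) = v_p(a) − v_p(b): v_3(25/66) = 0 − 1 = -1.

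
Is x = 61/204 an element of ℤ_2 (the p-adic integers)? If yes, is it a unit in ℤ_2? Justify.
x ∉ ℤ_2 (v_2(x) = -2 < 0)

ℤ_2 = {x ∈ ℚ_2 : v_2(x) ≥ 0} and ℤ_2^× = {x ∈ ℤ_2 : v_2(x) = 0}. Here v_2(61/204) = v_2(num) − v_2(den) = -2; compare against these criteria.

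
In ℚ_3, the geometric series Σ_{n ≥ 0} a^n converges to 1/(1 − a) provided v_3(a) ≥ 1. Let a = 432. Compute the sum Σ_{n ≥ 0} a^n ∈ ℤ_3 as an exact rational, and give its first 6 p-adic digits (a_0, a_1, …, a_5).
Σ a^n = 1/(1 − a) = -1/431;  first 6 digits = (1, 0, 0, 1, 2, 1)

v_3(a) = 3 ≥ 1, so the series converges in ℤ_3 to 1/(1 − a) = 1/(1 − 432) = -1/431. Expand this rational in ℤ_3: compute digits iteratively via d_i = x_i mod 3, x_{i+1} = (x_i − d_i)/3. The first 6 digits are (1, 0, 0, 1, 2, 1).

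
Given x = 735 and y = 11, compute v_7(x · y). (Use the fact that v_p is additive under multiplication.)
v_7(8085) = 2

v_p(x) = 2 (factor: 735 = 7^2 · 15); v_p(y) = 0 (factor: 11 = 7^0 · 11). Additivity: v_p(xy) = v_p(x) + v_p(y) = 2 + 0 = 2. (Direct check: xy = 8085 = 7^2 · (165).)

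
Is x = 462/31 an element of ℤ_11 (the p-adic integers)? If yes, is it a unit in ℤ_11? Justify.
x ∈ ℤ_11 but not a unit; v_11(x) = 1 > 0

ℤ_11 = {x ∈ ℚ_11 : v_11(x) ≥ 0} and ℤ_11^× = {x ∈ ℤ_11 : v_11(x) = 0}. Here v_11(462/31) = v_11(num) − v_11(den) = 1; compare against these criteria.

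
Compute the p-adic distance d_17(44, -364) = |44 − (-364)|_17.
d_17(44, -364) = 1/17

Step 1 — x − y = 44 − (-364) = 408. Step 2 — v_17(408) = 1 (factor: 408 = (17^1 · 24); the sign does not affect v_p). Step 3 — |x − y|_17 = 17^{-1} = 1/17.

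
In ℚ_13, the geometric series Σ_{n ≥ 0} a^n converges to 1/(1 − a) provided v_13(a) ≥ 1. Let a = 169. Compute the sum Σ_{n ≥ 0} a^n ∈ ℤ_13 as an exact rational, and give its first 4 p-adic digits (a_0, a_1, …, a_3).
Σ a^n = 1/(1 − a) = -1/168;  first 4 digits = (1, 0, 1, 0)

v_13(a) = 2 ≥ 1, so the series converges in ℤ_13 to 1/(1 − a) = 1/(1 − 169) = -1/168. Expand this rational in ℤ_13: compute digits iteratively via d_i = x_i mod 13, x_{i+1} = (x_i − d_i)/13. The first 4 digits are (1, 0, 1, 0).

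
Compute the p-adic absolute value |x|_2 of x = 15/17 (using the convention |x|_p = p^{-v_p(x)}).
|15/17|_2 = 1

Step 1 — compute v_2(x) by factoring powers of 2 out of the numerator and denominator: v_2(15/17) = 0. Step 2 — apply |x|_p = p^{-v_p(x)} = 2^{0} = 1.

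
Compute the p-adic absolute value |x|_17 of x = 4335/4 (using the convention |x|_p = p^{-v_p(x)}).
|4335/4|_17 = 1/289

Step 1 — compute v_17(x) by factoring powers of 17 out of the numerator and denominator: v_17(4335/4) = 2. Step 2 — apply |x|_p = p^{-v_p(x)} = 17^{-2} = 1/289.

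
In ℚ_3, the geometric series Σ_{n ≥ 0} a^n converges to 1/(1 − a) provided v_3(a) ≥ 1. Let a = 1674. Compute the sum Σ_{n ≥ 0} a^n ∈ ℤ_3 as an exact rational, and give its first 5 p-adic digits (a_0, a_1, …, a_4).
Σ a^n = 1/(1 − a) = -1/1673;  first 5 digits = (1, 0, 0, 2, 2)

v_3(a) = 3 ≥ 1, so the series converges in ℤ_3 to 1/(1 − a) = 1/(1 − 1674) = -1/1673. Expand this rational in ℤ_3: compute digits iteratively via d_i = x_i mod 3, x_{i+1} = (x_i − d_i)/3. The first 5 digits are (1, 0, 0, 2, 2).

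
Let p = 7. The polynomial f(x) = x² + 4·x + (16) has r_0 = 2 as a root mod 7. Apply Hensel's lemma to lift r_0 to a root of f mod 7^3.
r_2 = 72 (mod 343)

Hensel: r_{i+1} = r_i − f(r_i)·(f′(r_i))^{-1} mod 7^{i+2}, f′(x) = 2x + 4. Iterate:
  r_0 = 2 (mod 7)
  r_1 = 23 (mod 49)
  r_2 = 72 (mod 343)
Final: r = 72 satisfies f(r) ≡ 0 mod 7^3.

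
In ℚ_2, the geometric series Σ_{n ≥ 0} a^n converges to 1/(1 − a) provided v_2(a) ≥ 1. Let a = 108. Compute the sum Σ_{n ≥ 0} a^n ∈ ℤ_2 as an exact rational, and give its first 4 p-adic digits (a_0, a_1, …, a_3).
Σ a^n = 1/(1 − a) = -1/107;  first 4 digits = (1, 0, 1, 1)

v_2(a) = 2 ≥ 1, so the series converges in ℤ_2 to 1/(1 − a) = 1/(1 − 108) = -1/107. Expand this rational in ℤ_2: compute digits iteratively via d_i = x_i mod 2, x_{i+1} = (x_i − d_i)/2. The first 4 digits are (1, 0, 1, 1).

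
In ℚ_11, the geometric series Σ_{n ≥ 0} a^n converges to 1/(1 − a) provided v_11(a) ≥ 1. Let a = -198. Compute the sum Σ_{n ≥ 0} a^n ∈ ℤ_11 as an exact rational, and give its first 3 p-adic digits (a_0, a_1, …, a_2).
Σ a^n = 1/(1 − a) = 1/199;  first 3 digits = (1, 4, 3)

v_11(a) = 1 ≥ 1, so the series converges in ℤ_11 to 1/(1 − a) = 1/(1 − (-198)) = 1/199. Expand this rational in ℤ_11: compute digits iteratively via d_i = x_i mod 11, x_{i+1} = (x_i − d_i)/11. The first 3 digits are (1, 4, 3).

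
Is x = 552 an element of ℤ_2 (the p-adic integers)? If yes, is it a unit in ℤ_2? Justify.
x ∈ ℤ_2 but not a unit; v_2(x) = 3 > 0

ℤ_2 = {x ∈ ℚ_2 : v_2(x) ≥ 0} and ℤ_2^× = {x ∈ ℤ_2 : v_2(x) = 0}. Here v_2(552) = v_2(num) − v_2(den) = 3; compare against these criteria.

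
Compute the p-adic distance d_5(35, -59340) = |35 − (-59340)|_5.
d_5(35, -59340) = 1/3125

Step 1 — x − y = 35 − (-59340) = 59375. Step 2 — v_5(59375) = 5 (factor: 59375 = (5^5 · 19); the sign does not affect v_p). Step 3 — |x − y|_5 = 5^{-5} = 1/3125.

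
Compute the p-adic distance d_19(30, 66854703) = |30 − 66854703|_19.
d_19(30, 66854703) = 1/2476099

Step 1 — x − y = 30 − 66854703 = -66854673. Step 2 — v_19(-66854673) = 5 (factor: -66854673 = −(19^5 · 27); the sign does not affect v_p). Step 3 — |x − y|_19 = 19^{-5} = 1/2476099.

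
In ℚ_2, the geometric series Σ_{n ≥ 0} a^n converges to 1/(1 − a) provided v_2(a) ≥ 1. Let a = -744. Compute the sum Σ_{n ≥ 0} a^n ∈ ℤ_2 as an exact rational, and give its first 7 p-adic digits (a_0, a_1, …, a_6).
Σ a^n = 1/(1 − a) = 1/745;  first 7 digits = (1, 0, 0, 1, 1, 0, 1)

v_2(a) = 3 ≥ 1, so the series converges in ℤ_2 to 1/(1 − a) = 1/(1 − (-744)) = 1/745. Expand this rational in ℤ_2: compute digits iteratively via d_i = x_i mod 2, x_{i+1} = (x_i − d_i)/2. The first 7 digits are (1, 0, 0, 1, 1, 0, 1).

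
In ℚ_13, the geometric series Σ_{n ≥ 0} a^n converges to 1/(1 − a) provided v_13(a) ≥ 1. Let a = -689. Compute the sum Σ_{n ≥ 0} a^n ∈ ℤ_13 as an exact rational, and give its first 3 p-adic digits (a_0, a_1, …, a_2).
Σ a^n = 1/(1 − a) = 1/690;  first 3 digits = (1, 12, 9)

v_13(a) = 1 ≥ 1, so the series converges in ℤ_13 to 1/(1 − a) = 1/(1 − (-689)) = 1/690. Expand this rational in ℤ_13: compute digits iteratively via d_i = x_i mod 13, x_{i+1} = (x_i − d_i)/13. The first 3 digits are (1, 12, 9).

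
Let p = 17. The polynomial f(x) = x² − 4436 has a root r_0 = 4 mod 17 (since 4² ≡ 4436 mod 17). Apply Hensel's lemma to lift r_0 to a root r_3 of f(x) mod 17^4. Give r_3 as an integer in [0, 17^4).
r_3 = 41161 (mod 83521)

Hensel's recurrence: r_{i+1} = r_i − f(r_i)·(f′(r_i))^{-1} mod 17^{i+2}, with f′(x) = 2x. Iterate:
  r_0 = 4 (mod 17)
  r_1 = 123 (mod 289)
  r_2 = 1857 (mod 4913)
  r_3 = 41161 (mod 83521)
Final: r_3 = 41161, and one checks f(r_3) ≡ 0 mod 17^4.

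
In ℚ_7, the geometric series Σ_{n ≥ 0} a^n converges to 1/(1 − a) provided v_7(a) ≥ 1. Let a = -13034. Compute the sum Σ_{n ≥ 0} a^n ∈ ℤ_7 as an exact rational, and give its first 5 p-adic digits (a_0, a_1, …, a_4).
Σ a^n = 1/(1 − a) = 1/13035;  first 5 digits = (1, 0, 0, 4, 1)

v_7(a) = 3 ≥ 1, so the series converges in ℤ_7 to 1/(1 − a) = 1/(1 − (-13034)) = 1/13035. Expand this rational in ℤ_7: compute digits iteratively via d_i = x_i mod 7, x_{i+1} = (x_i − d_i)/7. The first 5 digits are (1, 0, 0, 4, 1).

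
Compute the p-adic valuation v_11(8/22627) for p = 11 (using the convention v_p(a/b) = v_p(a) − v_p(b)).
v_11(8/22627) = -3

Factor powers of 11 from the numerator and denominator of the reduced fraction: 8 = 11^0 · 8 and 22627 = 11^3 · 17. Apply v_p(a/b) = v_p(a) − v_p(b): v_11(8/22627) = 0 − 3 = -3.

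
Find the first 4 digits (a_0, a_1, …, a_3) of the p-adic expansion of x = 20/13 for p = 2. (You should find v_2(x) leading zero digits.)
(a_0, …, a_3) = (0, 0, 1, 0)

v_2(20/13) = 2, so a_0 = ... = a_1 = 0. Factor out: x = 2^2 · u with u = 5/13 a unit in ℤ_2. Expand u iteratively via a_{v+i} = u_i mod 2, u_{i+1} = (u_i − a_{v+i})/2:
  u_0 = 5/13;  a_2 = 1;  u_1 = (u_0 − 1)/2 = -4/13
  u_1 = -4/13;  a_3 = 0;  u_2 = (u_1 − 0)/2 = -2/13
Digits: (0, 0, 1, 0).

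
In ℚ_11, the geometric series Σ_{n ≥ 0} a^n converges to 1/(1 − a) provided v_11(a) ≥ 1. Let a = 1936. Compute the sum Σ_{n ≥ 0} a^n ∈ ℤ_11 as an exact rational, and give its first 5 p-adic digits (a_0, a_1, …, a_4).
Σ a^n = 1/(1 − a) = -1/1935;  first 5 digits = (1, 0, 5, 1, 3)

v_11(a) = 2 ≥ 1, so the series converges in ℤ_11 to 1/(1 − a) = 1/(1 − 1936) = -1/1935. Expand this rational in ℤ_11: compute digits iteratively via d_i = x_i mod 11, x_{i+1} = (x_i − d_i)/11. The first 5 digits are (1, 0, 5, 1, 3).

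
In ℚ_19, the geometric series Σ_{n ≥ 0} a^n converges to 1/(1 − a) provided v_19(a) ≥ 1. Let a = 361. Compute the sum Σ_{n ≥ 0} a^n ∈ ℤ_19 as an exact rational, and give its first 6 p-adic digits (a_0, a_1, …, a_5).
Σ a^n = 1/(1 − a) = -1/360;  first 6 digits = (1, 0, 1, 0, 1, 0)

v_19(a) = 2 ≥ 1, so the series converges in ℤ_19 to 1/(1 − a) = 1/(1 − 361) = -1/360. Expand this rational in ℤ_19: compute digits iteratively via d_i = x_i mod 19, x_{i+1} = (x_i − d_i)/19. The first 6 digits are (1, 0, 1, 0, 1, 0).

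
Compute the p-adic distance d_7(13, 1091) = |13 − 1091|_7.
d_7(13, 1091) = 1/49

Step 1 — x − y = 13 − 1091 = -1078. Step 2 — v_7(-1078) = 2 (factor: -1078 = −(7^2 · 22); the sign does not affect v_p). Step 3 — |x − y|_7 = 7^{-2} = 1/49.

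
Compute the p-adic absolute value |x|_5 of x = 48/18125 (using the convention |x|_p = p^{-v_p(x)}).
|48/18125|_5 = 625

Step 1 — compute v_5(x) by factoring powers of 5 out of the numerator and denominator: v_5(48/18125) = -4. Step 2 — apply |x|_p = p^{-v_p(x)} = 5^{4} = 625.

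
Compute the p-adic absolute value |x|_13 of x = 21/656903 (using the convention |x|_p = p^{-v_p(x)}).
|21/656903|_13 = 28561

Step 1 — compute v_13(x) by factoring powers of 13 out of the numerator and denominator: v_13(21/656903) = -4. Step 2 — apply |x|_p = p^{-v_p(x)} = 13^{4} = 28561.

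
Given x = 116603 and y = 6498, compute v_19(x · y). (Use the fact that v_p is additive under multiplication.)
v_19(757686294) = 5

v_p(x) = 3 (factor: 116603 = 19^3 · 17); v_p(y) = 2 (factor: 6498 = 19^2 · 18). Additivity: v_p(xy) = v_p(x) + v_p(y) = 3 + 2 = 5. (Direct check: xy = 757686294 = 19^5 · (306).)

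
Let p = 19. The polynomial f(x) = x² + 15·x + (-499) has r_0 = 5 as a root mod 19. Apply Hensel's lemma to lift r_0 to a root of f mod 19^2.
r_1 = 252 (mod 361)

Hensel: r_{i+1} = r_i − f(r_i)·(f′(r_i))^{-1} mod 19^{i+2}, f′(x) = 2x + 15. Iterate:
  r_0 = 5 (mod 19)
  r_1 = 252 (mod 361)
Final: r = 252 satisfies f(r) ≡ 0 mod 19^2.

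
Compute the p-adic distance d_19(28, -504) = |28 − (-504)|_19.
d_19(28, -504) = 1/19

Step 1 — x − y = 28 − (-504) = 532. Step 2 — v_19(532) = 1 (factor: 532 = (19^1 · 28); the sign does not affect v_p). Step 3 — |x − y|_19 = 19^{-1} = 1/19.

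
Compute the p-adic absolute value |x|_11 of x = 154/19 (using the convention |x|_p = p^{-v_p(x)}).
|154/19|_11 = 1/11

Step 1 — compute v_11(x) by factoring powers of 11 out of the numerator and denominator: v_11(154/19) = 1. Step 2 — apply |x|_p = p^{-v_p(x)} = 11^{-1} = 1/11.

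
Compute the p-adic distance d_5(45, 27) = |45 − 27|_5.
d_5(45, 27) = 1

Step 1 — x − y = 45 − 27 = 18. Step 2 — v_5(18) = 0 (factor: 18 = (5^0 · 18); the sign does not affect v_p). Step 3 — |x − y|_5 = 5^{0} = 1.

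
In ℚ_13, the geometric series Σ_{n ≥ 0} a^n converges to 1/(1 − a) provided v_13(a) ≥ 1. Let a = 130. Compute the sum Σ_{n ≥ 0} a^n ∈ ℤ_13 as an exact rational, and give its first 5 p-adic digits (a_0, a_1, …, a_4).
Σ a^n = 1/(1 − a) = -1/129;  first 5 digits = (1, 10, 9, 6, 2)

v_13(a) = 1 ≥ 1, so the series converges in ℤ_13 to 1/(1 − a) = 1/(1 − 130) = -1/129. Expand this rational in ℤ_13: compute digits iteratively via d_i = x_i mod 13, x_{i+1} = (x_i − d_i)/13. The first 5 digits are (1, 10, 9, 6, 2).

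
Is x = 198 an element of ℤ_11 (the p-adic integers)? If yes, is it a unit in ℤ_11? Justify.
x ∈ ℤ_11 but not a unit; v_11(x) = 1 > 0

ℤ_11 = {x ∈ ℚ_11 : v_11(x) ≥ 0} and ℤ_11^× = {x ∈ ℤ_11 : v_11(x) = 0}. Here v_11(198) = v_11(num) − v_11(den) = 1; compare against these criteria.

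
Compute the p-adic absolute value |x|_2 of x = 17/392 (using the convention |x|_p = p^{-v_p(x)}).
|17/392|_2 = 8

Step 1 — compute v_2(x) by factoring powers of 2 out of the numerator and denominator: v_2(17/392) = -3. Step 2 — apply |x|_p = p^{-v_p(x)} = 2^{3} = 8.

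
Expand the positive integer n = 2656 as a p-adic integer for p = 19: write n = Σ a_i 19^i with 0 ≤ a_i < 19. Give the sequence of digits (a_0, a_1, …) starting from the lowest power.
(a_0, a_1, …) = (15, 6, 7)

Repeated division by 19 gives the digits low-to-high: 2656 = 15 + 6·19^1 + 7·19^2. Digit sequence: (15, 6, 7).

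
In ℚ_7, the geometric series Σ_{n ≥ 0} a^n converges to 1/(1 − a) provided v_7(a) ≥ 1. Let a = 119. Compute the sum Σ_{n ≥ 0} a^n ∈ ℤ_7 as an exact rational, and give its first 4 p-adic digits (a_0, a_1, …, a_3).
Σ a^n = 1/(1 − a) = -1/118;  first 4 digits = (1, 3, 4, 5)

v_7(a) = 1 ≥ 1, so the series converges in ℤ_7 to 1/(1 − a) = 1/(1 − 119) = -1/118. Expand this rational in ℤ_7: compute digits iteratively via d_i = x_i mod 7, x_{i+1} = (x_i − d_i)/7. The first 4 digits are (1, 3, 4, 5).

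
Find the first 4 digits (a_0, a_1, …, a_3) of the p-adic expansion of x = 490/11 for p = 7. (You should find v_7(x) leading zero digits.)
(a_0, …, a_3) = (0, 0, 6, 5)

v_7(490/11) = 2, so a_0 = ... = a_1 = 0. Factor out: x = 7^2 · u with u = 10/11 a unit in ℤ_7. Expand u iteratively via a_{v+i} = u_i mod 7, u_{i+1} = (u_i − a_{v+i})/7:
  u_0 = 10/11;  a_2 = 6;  u_1 = (u_0 − 6)/7 = -8/11
  u_1 = -8/11;  a_3 = 5;  u_2 = (u_1 − 5)/7 = -9/11
Digits: (0, 0, 6, 5).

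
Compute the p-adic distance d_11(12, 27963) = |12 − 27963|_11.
d_11(12, 27963) = 1/1331

Step 1 — x − y = 12 − 27963 = -27951. Step 2 — v_11(-27951) = 3 (factor: -27951 = −(11^3 · 21); the sign does not affect v_p). Step 3 — |x − y|_11 = 11^{-3} = 1/1331.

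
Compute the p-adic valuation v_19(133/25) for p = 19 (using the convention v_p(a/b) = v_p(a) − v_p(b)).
v_19(133/25) = 1

Factor powers of 19 from the numerator and denominator of the reduced fraction: 133 = 19^1 · 7 and 25 = 19^0 · 25. Apply v_p(a/b) = v_p(a) − v_p(b): v_19(133/25) = 1 − 0 = 1.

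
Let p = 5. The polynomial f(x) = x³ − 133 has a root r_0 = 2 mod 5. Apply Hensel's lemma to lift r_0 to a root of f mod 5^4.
r_3 = 377 (mod 625)

Hensel: r_{i+1} = r_i − f(r_i)/f′(r_i) mod 5^{i+2}, where f′(x) = 3x². Iterate:
  r_0 = 2 (mod 5)
  r_1 = 2 (mod 25)
  r_2 = 2 (mod 125)
  r_3 = 377 (mod 625)
Final: r = 377 with f(r) ≡ 0 mod 5^4.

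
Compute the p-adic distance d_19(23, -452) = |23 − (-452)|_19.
d_19(23, -452) = 1/19

Step 1 — x − y = 23 − (-452) = 475. Step 2 — v_19(475) = 1 (factor: 475 = (19^1 · 25); the sign does not affect v_p). Step 3 — |x − y|_19 = 19^{-1} = 1/19.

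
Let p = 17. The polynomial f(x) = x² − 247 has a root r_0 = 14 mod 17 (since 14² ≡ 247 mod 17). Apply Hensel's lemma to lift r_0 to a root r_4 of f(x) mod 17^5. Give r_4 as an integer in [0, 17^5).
r_4 = 582774 (mod 1419857)

Hensel's recurrence: r_{i+1} = r_i − f(r_i)·(f′(r_i))^{-1} mod 17^{i+2}, with f′(x) = 2x. Iterate:
  r_0 = 14 (mod 17)
  r_1 = 150 (mod 289)
  r_2 = 3040 (mod 4913)
  r_3 = 81648 (mod 83521)
  r_4 = 582774 (mod 1419857)
Final: r_4 = 582774, and one checks f(r_4) ≡ 0 mod 17^5.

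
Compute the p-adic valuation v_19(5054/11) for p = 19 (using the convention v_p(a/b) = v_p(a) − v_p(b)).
v_19(5054/11) = 2

Factor powers of 19 from the numerator and denominator of the reduced fraction: 5054 = 19^2 · 14 and 11 = 19^0 · 11. Apply v_p(a/b) = v_p(a) − v_p(b): v_19(5054/11) = 2 − 0 = 2.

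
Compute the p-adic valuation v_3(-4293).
v_3(-4293) = 4

v_3(n) is the largest exponent k such that 3^k divides n. Factor out: -4293 = -3^4 · 53. (Sign doesn't affect v_p.) So v_3(-4293) = 4.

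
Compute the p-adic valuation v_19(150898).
v_19(150898) = 3

v_19(n) is the largest exponent k such that 19^k divides n. Factor out: 150898 = 19^3 · 22. (Sign doesn't affect v_p.) So v_19(150898) = 3.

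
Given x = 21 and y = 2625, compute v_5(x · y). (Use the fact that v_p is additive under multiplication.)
v_5(55125) = 3

v_p(x) = 0 (factor: 21 = 5^0 · 21); v_p(y) = 3 (factor: 2625 = 5^3 · 21). Additivity: v_p(xy) = v_p(x) + v_p(y) = 0 + 3 = 3. (Direct check: xy = 55125 = 5^3 · (441).)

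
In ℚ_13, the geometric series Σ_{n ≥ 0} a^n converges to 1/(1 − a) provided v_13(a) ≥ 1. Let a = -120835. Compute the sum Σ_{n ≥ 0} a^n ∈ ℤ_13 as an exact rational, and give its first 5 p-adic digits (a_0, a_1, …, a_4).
Σ a^n = 1/(1 − a) = 1/120836;  first 5 digits = (1, 0, 0, 10, 8)

v_13(a) = 3 ≥ 1, so the series converges in ℤ_13 to 1/(1 − a) = 1/(1 − (-120835)) = 1/120836. Expand this rational in ℤ_13: compute digits iteratively via d_i = x_i mod 13, x_{i+1} = (x_i − d_i)/13. The first 5 digits are (1, 0, 0, 10, 8).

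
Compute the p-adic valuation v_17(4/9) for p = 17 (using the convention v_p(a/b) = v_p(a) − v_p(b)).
v_17(4/9) = 0

Factor powers of 17 from the numerator and denominator of the reduced fraction: 4 = 17^0 · 4 and 9 = 17^0 · 9. Apply v_p(a/b) = v_p(a) − v_p(b): v_17(4/9) = 0 − 0 = 0.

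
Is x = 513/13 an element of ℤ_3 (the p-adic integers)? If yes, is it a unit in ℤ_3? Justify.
x ∈ ℤ_3 but not a unit; v_3(x) = 3 > 0

ℤ_3 = {x ∈ ℚ_3 : v_3(x) ≥ 0} and ℤ_3^× = {x ∈ ℤ_3 : v_3(x) = 0}. Here v_3(513/13) = v_3(num) − v_3(den) = 3; compare against these criteria.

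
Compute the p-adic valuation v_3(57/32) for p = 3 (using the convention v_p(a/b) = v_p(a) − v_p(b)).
v_3(57/32) = 1

Factor powers of 3 from the numerator and denominator of the reduced fraction: 57 = 3^1 · 19 and 32 = 3^0 · 32. Apply v_p(a/b) = v_p(a) − v_p(b): v_3(57/32) = 1 − 0 = 1.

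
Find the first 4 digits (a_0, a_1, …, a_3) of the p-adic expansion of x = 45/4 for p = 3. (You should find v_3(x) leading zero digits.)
(a_0, …, a_3) = (0, 0, 2, 2)

v_3(45/4) = 2, so a_0 = ... = a_1 = 0. Factor out: x = 3^2 · u with u = 5/4 a unit in ℤ_3. Expand u iteratively via a_{v+i} = u_i mod 3, u_{i+1} = (u_i − a_{v+i})/3:
  u_0 = 5/4;  a_2 = 2;  u_1 = (u_0 − 2)/3 = -1/4
  u_1 = -1/4;  a_3 = 2;  u_2 = (u_1 − 2)/3 = -3/4
Digits: (0, 0, 2, 2).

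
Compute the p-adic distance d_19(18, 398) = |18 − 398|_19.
d_19(18, 398) = 1/19

Step 1 — x − y = 18 − 398 = -380. Step 2 — v_19(-380) = 1 (factor: -380 = −(19^1 · 20); the sign does not affect v_p). Step 3 — |x − y|_19 = 19^{-1} = 1/19.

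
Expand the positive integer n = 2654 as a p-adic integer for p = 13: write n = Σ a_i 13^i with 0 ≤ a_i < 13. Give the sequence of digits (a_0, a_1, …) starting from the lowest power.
(a_0, a_1, …) = (2, 9, 2, 1)

Repeated division by 13 gives the digits low-to-high: 2654 = 2 + 9·13^1 + 2·13^2 + 1·13^3. Digit sequence: (2, 9, 2, 1).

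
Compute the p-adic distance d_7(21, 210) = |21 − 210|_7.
d_7(21, 210) = 1/7

Step 1 — x − y = 21 − 210 = -189. Step 2 — v_7(-189) = 1 (factor: -189 = −(7^1 · 27); the sign does not affect v_p). Step 3 — |x − y|_7 = 7^{-1} = 1/7.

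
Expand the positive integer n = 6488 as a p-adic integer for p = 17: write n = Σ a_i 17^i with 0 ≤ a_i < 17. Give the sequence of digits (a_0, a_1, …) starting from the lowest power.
(a_0, a_1, …) = (11, 7, 5, 1)

Repeated division by 17 gives the digits low-to-high: 6488 = 11 + 7·17^1 + 5·17^2 + 1·17^3. Digit sequence: (11, 7, 5, 1).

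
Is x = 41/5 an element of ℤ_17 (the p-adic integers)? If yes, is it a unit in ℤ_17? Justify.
x ∈ ℤ_17^× (unit); v_17(x) = 0

ℤ_17 = {x ∈ ℚ_17 : v_17(x) ≥ 0} and ℤ_17^× = {x ∈ ℤ_17 : v_17(x) = 0}. Here v_17(41/5) = v_17(num) − v_17(den) = 0; compare against these criteria.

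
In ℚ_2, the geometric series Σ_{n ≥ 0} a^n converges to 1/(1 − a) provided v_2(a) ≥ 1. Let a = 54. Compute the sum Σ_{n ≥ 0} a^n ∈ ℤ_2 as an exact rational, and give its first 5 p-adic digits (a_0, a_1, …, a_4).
Σ a^n = 1/(1 − a) = -1/53;  first 5 digits = (1, 1, 0, 0, 0)

v_2(a) = 1 ≥ 1, so the series converges in ℤ_2 to 1/(1 − a) = 1/(1 − 54) = -1/53. Expand this rational in ℤ_2: compute digits iteratively via d_i = x_i mod 2, x_{i+1} = (x_i − d_i)/2. The first 5 digits are (1, 1, 0, 0, 0).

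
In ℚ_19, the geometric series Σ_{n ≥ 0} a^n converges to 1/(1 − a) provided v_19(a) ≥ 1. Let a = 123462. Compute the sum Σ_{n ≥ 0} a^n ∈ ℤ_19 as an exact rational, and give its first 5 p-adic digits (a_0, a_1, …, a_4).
Σ a^n = 1/(1 − a) = -1/123461;  first 5 digits = (1, 0, 0, 18, 0)

v_19(a) = 3 ≥ 1, so the series converges in ℤ_19 to 1/(1 − a) = 1/(1 − 123462) = -1/123461. Expand this rational in ℤ_19: compute digits iteratively via d_i = x_i mod 19, x_{i+1} = (x_i − d_i)/19. The first 5 digits are (1, 0, 0, 18, 0).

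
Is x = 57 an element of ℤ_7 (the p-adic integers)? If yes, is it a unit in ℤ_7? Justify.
x ∈ ℤ_7^× (unit); v_7(x) = 0

ℤ_7 = {x ∈ ℚ_7 : v_7(x) ≥ 0} and ℤ_7^× = {x ∈ ℤ_7 : v_7(x) = 0}. Here v_7(57) = v_7(num) − v_7(den) = 0; compare against these criteria.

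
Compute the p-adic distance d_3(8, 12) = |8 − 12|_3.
d_3(8, 12) = 1

Step 1 — x − y = 8 − 12 = -4. Step 2 — v_3(-4) = 0 (factor: -4 = −(3^0 · 4); the sign does not affect v_p). Step 3 — |x − y|_3 = 3^{0} = 1.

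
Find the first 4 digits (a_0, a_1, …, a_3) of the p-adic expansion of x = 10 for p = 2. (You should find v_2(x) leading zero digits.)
(a_0, …, a_3) = (0, 1, 0, 1)

v_2(10) = 1, so a_0 = ... = a_0 = 0. Factor out: x = 2^1 · u with u = 5 a unit in ℤ_2. Expand u iteratively via a_{v+i} = u_i mod 2, u_{i+1} = (u_i − a_{v+i})/2:
  u_0 = 5;  a_1 = 1;  u_1 = (u_0 − 1)/2 = 2
  u_1 = 2;  a_2 = 0;  u_2 = (u_1 − 0)/2 = 1
  u_2 = 1;  a_3 = 1;  u_3 = (u_2 − 1)/2 = 0
Digits: (0, 1, 0, 1).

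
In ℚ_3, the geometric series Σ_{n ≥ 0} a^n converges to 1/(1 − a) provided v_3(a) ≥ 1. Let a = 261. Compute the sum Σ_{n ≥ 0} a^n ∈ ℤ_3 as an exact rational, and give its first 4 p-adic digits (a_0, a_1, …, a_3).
Σ a^n = 1/(1 − a) = -1/260;  first 4 digits = (1, 0, 2, 0)

v_3(a) = 2 ≥ 1, so the series converges in ℤ_3 to 1/(1 − a) = 1/(1 − 261) = -1/260. Expand this rational in ℤ_3: compute digits iteratively via d_i = x_i mod 3, x_{i+1} = (x_i − d_i)/3. The first 4 digits are (1, 0, 2, 0).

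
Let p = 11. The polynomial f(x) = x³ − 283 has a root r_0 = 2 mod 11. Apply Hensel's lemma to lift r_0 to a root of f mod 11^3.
r_2 = 35 (mod 1331)

Hensel: r_{i+1} = r_i − f(r_i)/f′(r_i) mod 11^{i+2}, where f′(x) = 3x². Iterate:
  r_0 = 2 (mod 11)
  r_1 = 35 (mod 121)
  r_2 = 35 (mod 1331)
Final: r = 35 with f(r) ≡ 0 mod 11^3.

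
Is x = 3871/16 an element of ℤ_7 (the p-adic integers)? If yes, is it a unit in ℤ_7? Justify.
x ∈ ℤ_7 but not a unit; v_7(x) = 2 > 0

ℤ_7 = {x ∈ ℚ_7 : v_7(x) ≥ 0} and ℤ_7^× = {x ∈ ℤ_7 : v_7(x) = 0}. Here v_7(3871/16) = v_7(num) − v_7(den) = 2; compare against these criteria.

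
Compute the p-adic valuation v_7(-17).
v_7(-17) = 0

v_7(n) is the largest exponent k such that 7^k divides n. Factor out: -17 = -7^0 · 17. (Sign doesn't affect v_p.) So v_7(-17) = 0.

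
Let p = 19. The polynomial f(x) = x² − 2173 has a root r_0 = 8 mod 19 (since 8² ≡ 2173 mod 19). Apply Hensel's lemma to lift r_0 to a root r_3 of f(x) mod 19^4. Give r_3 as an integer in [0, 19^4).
r_3 = 77281 (mod 130321)

Hensel's recurrence: r_{i+1} = r_i − f(r_i)·(f′(r_i))^{-1} mod 19^{i+2}, with f′(x) = 2x. Iterate:
  r_0 = 8 (mod 19)
  r_1 = 27 (mod 361)
  r_2 = 1832 (mod 6859)
  r_3 = 77281 (mod 130321)
Final: r_3 = 77281, and one checks f(r_3) ≡ 0 mod 19^4.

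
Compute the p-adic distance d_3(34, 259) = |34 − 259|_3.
d_3(34, 259) = 1/9

Step 1 — x − y = 34 − 259 = -225. Step 2 — v_3(-225) = 2 (factor: -225 = −(3^2 · 25); the sign does not affect v_p). Step 3 — |x − y|_3 = 3^{-2} = 1/9.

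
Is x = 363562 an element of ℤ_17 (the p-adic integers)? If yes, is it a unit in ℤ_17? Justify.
x ∈ ℤ_17 but not a unit; v_17(x) = 3 > 0

ℤ_17 = {x ∈ ℚ_17 : v_17(x) ≥ 0} and ℤ_17^× = {x ∈ ℤ_17 : v_17(x) = 0}. Here v_17(363562) = v_17(num) − v_17(den) = 3; compare against these criteria.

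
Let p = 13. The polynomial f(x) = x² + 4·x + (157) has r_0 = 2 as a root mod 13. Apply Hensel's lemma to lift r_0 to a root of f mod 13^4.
r_3 = 3551 (mod 28561)

Hensel: r_{i+1} = r_i − f(r_i)·(f′(r_i))^{-1} mod 13^{i+2}, f′(x) = 2x + 4. Iterate:
  r_0 = 2 (mod 13)
  r_1 = 2 (mod 169)
  r_2 = 1354 (mod 2197)
  r_3 = 3551 (mod 28561)
Final: r = 3551 satisfies f(r) ≡ 0 mod 13^4.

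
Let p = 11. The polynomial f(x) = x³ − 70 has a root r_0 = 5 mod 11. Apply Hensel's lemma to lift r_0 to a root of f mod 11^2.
r_1 = 93 (mod 121)

Hensel: r_{i+1} = r_i − f(r_i)/f′(r_i) mod 11^{i+2}, where f′(x) = 3x². Iterate:
  r_0 = 5 (mod 11)
  r_1 = 93 (mod 121)
Final: r = 93 with f(r) ≡ 0 mod 11^2.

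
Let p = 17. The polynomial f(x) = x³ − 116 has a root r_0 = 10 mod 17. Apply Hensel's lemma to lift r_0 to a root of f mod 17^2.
r_1 = 61 (mod 289)

Hensel: r_{i+1} = r_i − f(r_i)/f′(r_i) mod 17^{i+2}, where f′(x) = 3x². Iterate:
  r_0 = 10 (mod 17)
  r_1 = 61 (mod 289)
Final: r = 61 with f(r) ≡ 0 mod 17^2.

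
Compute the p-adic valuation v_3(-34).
v_3(-34) = 0

v_3(n) is the largest exponent k such that 3^k divides n. Factor out: -34 = -3^0 · 34. (Sign doesn't affect v_p.) So v_3(-34) = 0.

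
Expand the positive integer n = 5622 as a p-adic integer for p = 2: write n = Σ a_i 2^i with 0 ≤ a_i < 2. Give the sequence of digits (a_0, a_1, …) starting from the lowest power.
(a_0, a_1, …) = (0, 1, 1, 0, 1, 1, 1, 1, 1, 0, 1, 0, 1)

Repeated division by 2 gives the digits low-to-high: 5622 = 1·2^1 + 1·2^2 + 1·2^4 + 1·2^5 + 1·2^6 + 1·2^7 + 1·2^8 + 1·2^10 + 1·2^12. Digit sequence: (0, 1, 1, 0, 1, 1, 1, 1, 1, 0, 1, 0, 1).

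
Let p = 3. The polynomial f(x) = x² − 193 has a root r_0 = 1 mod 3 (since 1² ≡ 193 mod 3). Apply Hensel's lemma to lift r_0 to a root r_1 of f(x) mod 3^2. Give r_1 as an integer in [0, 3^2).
r_1 = 7 (mod 9)

Hensel's recurrence: r_{i+1} = r_i − f(r_i)·(f′(r_i))^{-1} mod 3^{i+2}, with f′(x) = 2x. Iterate:
  r_0 = 1 (mod 3)
  r_1 = 7 (mod 9)
Final: r_1 = 7, and one checks f(r_1) ≡ 0 mod 3^2.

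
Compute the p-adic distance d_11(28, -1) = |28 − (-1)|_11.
d_11(28, -1) = 1

Step 1 — x − y = 28 − (-1) = 29. Step 2 — v_11(29) = 0 (factor: 29 = (11^0 · 29); the sign does not affect v_p). Step 3 — |x − y|_11 = 11^{0} = 1.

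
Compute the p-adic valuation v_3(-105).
v_3(-105) = 1

v_3(n) is the largest exponent k such that 3^k divides n. Factor out: -105 = -3^1 · 35. (Sign doesn't affect v_p.) So v_3(-105) = 1.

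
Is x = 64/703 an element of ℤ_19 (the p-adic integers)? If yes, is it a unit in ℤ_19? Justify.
x ∉ ℤ_19 (v_19(x) = -1 < 0)

ℤ_19 = {x ∈ ℚ_19 : v_19(x) ≥ 0} and ℤ_19^× = {x ∈ ℤ_19 : v_19(x) = 0}. Here v_19(64/703) = v_19(num) − v_19(den) = -1; compare against these criteria.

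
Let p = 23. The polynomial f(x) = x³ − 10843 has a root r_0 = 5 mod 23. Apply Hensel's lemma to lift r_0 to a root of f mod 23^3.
r_2 = 4260 (mod 12167)

Hensel: r_{i+1} = r_i − f(r_i)/f′(r_i) mod 23^{i+2}, where f′(x) = 3x². Iterate:
  r_0 = 5 (mod 23)
  r_1 = 28 (mod 529)
  r_2 = 4260 (mod 12167)
Final: r = 4260 with f(r) ≡ 0 mod 23^3.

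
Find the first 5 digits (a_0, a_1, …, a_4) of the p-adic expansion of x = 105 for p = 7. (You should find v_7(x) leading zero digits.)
(a_0, …, a_4) = (0, 1, 2, 0, 0)

v_7(105) = 1, so a_0 = ... = a_0 = 0. Factor out: x = 7^1 · u with u = 15 a unit in ℤ_7. Expand u iteratively via a_{v+i} = u_i mod 7, u_{i+1} = (u_i − a_{v+i})/7:
  u_0 = 15;  a_1 = 1;  u_1 = (u_0 − 1)/7 = 2
  u_1 = 2;  a_2 = 2;  u_2 = (u_1 − 2)/7 = 0
  u_2 = 0;  a_3 = 0;  u_3 = (u_2 − 0)/7 = 0
  u_3 = 0;  a_4 = 0;  u_4 = (u_3 − 0)/7 = 0
Digits: (0, 1, 2, 0, 0).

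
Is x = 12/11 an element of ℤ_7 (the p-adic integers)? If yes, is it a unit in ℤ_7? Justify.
x ∈ ℤ_7^× (unit); v_7(x) = 0

ℤ_7 = {x ∈ ℚ_7 : v_7(x) ≥ 0} and ℤ_7^× = {x ∈ ℤ_7 : v_7(x) = 0}. Here v_7(12/11) = v_7(num) − v_7(den) = 0; compare against these criteria.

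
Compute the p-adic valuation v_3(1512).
v_3(1512) = 3

v_3(n) is the largest exponent k such that 3^k divides n. Factor out: 1512 = 3^3 · 56. (Sign doesn't affect v_p.) So v_3(1512) = 3.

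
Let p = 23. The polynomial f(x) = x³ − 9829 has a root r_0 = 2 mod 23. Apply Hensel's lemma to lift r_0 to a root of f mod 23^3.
r_2 = 9593 (mod 12167)

Hensel: r_{i+1} = r_i − f(r_i)/f′(r_i) mod 23^{i+2}, where f′(x) = 3x². Iterate:
  r_0 = 2 (mod 23)
  r_1 = 71 (mod 529)
  r_2 = 9593 (mod 12167)
Final: r = 9593 with f(r) ≡ 0 mod 23^3.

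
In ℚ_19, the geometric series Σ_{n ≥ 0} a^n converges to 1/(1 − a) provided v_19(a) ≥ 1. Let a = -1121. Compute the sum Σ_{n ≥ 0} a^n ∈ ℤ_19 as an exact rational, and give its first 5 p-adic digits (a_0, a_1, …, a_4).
Σ a^n = 1/(1 − a) = 1/1122;  first 5 digits = (1, 17, 0, 4, 8)

v_19(a) = 1 ≥ 1, so the series converges in ℤ_19 to 1/(1 − a) = 1/(1 − (-1121)) = 1/1122. Expand this rational in ℤ_19: compute digits iteratively via d_i = x_i mod 19, x_{i+1} = (x_i − d_i)/19. The first 5 digits are (1, 17, 0, 4, 8).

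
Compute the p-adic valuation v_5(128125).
v_5(128125) = 5

v_5(n) is the largest exponent k such that 5^k divides n. Factor out: 128125 = 5^5 · 41. (Sign doesn't affect v_p.) So v_5(128125) = 5.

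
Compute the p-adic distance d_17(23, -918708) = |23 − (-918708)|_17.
d_17(23, -918708) = 1/83521

Step 1 — x − y = 23 − (-918708) = 918731. Step 2 — v_17(918731) = 4 (factor: 918731 = (17^4 · 11); the sign does not affect v_p). Step 3 — |x − y|_17 = 17^{-4} = 1/83521.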